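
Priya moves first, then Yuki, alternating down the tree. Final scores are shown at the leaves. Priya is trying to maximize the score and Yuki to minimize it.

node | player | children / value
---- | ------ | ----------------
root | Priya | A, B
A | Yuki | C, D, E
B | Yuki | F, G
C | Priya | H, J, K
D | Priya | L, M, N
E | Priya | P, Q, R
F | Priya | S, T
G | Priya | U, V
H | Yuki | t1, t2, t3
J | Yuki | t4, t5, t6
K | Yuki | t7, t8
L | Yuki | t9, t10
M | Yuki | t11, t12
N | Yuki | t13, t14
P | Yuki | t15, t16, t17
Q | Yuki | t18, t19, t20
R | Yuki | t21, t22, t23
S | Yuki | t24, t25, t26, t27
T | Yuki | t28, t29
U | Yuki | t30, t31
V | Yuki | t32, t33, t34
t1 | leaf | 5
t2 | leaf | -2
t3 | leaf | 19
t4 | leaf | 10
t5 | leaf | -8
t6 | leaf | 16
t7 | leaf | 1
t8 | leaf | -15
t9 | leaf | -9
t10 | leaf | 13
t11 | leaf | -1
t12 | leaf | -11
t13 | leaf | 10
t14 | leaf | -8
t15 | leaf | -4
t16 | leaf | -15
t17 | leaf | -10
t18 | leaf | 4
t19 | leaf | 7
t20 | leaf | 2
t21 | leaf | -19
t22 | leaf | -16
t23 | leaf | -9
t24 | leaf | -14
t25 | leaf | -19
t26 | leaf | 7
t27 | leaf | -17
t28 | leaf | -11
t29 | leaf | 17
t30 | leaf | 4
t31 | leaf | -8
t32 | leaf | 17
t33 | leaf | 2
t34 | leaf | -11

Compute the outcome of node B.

S (Yuki): min(-14, -19, 7, -17) = -19
T (Yuki): min(-11, 17) = -11
F (Priya): max(-19, -11) = -11
U (Yuki): min(4, -8) = -8
V (Yuki): min(17, 2, -11) = -11
G (Priya): max(-8, -11) = -8
B (Yuki): min(-11, -8) = -11

-11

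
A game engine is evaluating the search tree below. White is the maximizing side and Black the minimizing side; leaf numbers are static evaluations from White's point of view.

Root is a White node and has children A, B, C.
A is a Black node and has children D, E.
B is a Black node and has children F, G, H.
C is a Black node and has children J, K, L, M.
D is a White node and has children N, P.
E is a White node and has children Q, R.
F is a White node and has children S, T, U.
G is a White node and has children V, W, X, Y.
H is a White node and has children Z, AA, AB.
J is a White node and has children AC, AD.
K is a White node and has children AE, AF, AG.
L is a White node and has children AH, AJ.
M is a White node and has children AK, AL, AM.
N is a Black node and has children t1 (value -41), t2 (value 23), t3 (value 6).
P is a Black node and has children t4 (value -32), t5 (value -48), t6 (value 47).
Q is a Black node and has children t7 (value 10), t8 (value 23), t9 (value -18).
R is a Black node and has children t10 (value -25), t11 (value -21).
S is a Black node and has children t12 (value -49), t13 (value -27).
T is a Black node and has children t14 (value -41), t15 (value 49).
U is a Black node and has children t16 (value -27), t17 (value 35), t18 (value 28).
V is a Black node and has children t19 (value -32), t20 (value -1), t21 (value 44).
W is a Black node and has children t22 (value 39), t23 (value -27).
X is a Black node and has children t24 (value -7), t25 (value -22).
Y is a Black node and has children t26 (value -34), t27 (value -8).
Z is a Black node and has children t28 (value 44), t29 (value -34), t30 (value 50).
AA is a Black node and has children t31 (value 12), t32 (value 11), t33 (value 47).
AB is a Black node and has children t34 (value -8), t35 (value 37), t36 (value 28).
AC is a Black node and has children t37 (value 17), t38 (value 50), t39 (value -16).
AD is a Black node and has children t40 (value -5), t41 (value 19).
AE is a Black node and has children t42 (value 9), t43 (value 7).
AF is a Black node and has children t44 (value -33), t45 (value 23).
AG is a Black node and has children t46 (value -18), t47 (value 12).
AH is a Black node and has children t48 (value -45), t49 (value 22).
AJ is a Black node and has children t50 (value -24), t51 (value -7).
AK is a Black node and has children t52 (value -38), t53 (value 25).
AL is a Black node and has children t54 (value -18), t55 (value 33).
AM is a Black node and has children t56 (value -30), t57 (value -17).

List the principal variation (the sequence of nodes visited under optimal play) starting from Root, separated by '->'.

Root -> C -> L -> AJ -> t50

N (Black): min(-41, 23, 6) = -41
P (Black): min(-32, -48, 47) = -48
D (White): max(-41, -48) = -41
Q (Black): min(10, 23, -18) = -18
R (Black): min(-25, -21) = -25
E (White): max(-18, -25) = -18
A (Black): min(-41, -18) = -41
S (Black): min(-49, -27) = -49
T (Black): min(-41, 49) = -41
U (Black): min(-27, 35, 28) = -27
F (White): max(-49, -41, -27) = -27
V (Black): min(-32, -1, 44) = -32
W (Black): min(39, -27) = -27
X (Black): min(-7, -22) = -22
Y (Black): min(-34, -8) = -34
G (White): max(-32, -27, -22, -34) = -22
Z (Black): min(44, -34, 50) = -34
AA (Black): min(12, 11, 47) = 11
AB (Black): min(-8, 37, 28) = -8
H (White): max(-34, 11, -8) = 11
B (Black): min(-27, -22, 11) = -27
AC (Black): min(17, 50, -16) = -16
AD (Black): min(-5, 19) = -5
J (White): max(-16, -5) = -5
AE (Black): min(9, 7) = 7
AF (Black): min(-33, 23) = -33
AG (Black): min(-18, 12) = -18
K (White): max(7, -33, -18) = 7
AH (Black): min(-45, 22) = -45
AJ (Black): min(-24, -7) = -24
L (White): max(-45, -24) = -24
AK (Black): min(-38, 25) = -38
AL (Black): min(-18, 33) = -18
AM (Black): min(-30, -17) = -30
M (White): max(-38, -18, -30) = -18
C (Black): min(-5, 7, -24, -18) = -24
Root (White): max(-41, -27, -24) = -24
At Root, White picks C (highest: -24).
At C, Black picks L (lowest: -24).
At L, White picks AJ (highest: -24).
At AJ, Black picks t50 (lowest: -24).
Terminal value -24.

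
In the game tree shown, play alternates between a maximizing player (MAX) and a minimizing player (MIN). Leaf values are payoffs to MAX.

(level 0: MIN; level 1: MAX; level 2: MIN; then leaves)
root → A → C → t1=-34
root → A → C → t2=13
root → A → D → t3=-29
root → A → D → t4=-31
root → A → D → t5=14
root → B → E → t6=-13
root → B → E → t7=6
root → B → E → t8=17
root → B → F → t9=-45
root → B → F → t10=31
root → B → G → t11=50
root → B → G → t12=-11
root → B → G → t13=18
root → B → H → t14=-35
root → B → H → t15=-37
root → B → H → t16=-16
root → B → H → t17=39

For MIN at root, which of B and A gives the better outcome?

E (MIN): min(-13, 6, 17) = -13
F (MIN): min(-45, 31) = -45
G (MIN): min(50, -11, 18) = -11
H (MIN): min(-35, -37, -16, 39) = -37
B (MAX): max(-13, -45, -11, -37) = -11
C (MIN): min(-34, 13) = -34
D (MIN): min(-29, -31, 14) = -31
A (MAX): max(-34, -31) = -31
MIN prefers the lower value; B=-11, A=-31. A is better since -31 < -11.

A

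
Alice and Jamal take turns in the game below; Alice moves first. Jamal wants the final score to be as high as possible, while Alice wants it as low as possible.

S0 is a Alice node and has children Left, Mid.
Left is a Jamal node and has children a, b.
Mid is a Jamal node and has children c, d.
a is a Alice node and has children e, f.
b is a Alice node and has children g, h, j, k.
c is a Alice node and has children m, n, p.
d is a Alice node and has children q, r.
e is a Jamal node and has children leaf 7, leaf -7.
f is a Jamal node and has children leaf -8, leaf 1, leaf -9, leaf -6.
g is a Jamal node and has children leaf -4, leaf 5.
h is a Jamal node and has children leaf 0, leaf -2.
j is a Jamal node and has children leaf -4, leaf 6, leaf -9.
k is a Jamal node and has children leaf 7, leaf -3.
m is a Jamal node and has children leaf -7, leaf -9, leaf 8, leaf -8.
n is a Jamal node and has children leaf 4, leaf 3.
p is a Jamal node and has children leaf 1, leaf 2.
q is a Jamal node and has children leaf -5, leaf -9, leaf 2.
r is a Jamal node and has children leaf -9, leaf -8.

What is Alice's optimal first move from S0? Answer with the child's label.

e (Jamal): max(7, -7) = 7
f (Jamal): max(-8, 1, -9, -6) = 1
a (Alice): min(7, 1) = 1
g (Jamal): max(-4, 5) = 5
h (Jamal): max(0, -2) = 0
j (Jamal): max(-4, 6, -9) = 6
k (Jamal): max(7, -3) = 7
b (Alice): min(5, 0, 6, 7) = 0
Left (Jamal): max(1, 0) = 1
m (Jamal): max(-7, -9, 8, -8) = 8
n (Jamal): max(4, 3) = 4
p (Jamal): max(1, 2) = 2
c (Alice): min(8, 4, 2) = 2
q (Jamal): max(-5, -9, 2) = 2
r (Jamal): max(-9, -8) = -8
d (Alice): min(2, -8) = -8
Mid (Jamal): max(2, -8) = 2
S0 (Alice): min(1, 2) = 1
Alice at S0 wants the lowest of {Left=1, Mid=2}, so chooses Left.

Left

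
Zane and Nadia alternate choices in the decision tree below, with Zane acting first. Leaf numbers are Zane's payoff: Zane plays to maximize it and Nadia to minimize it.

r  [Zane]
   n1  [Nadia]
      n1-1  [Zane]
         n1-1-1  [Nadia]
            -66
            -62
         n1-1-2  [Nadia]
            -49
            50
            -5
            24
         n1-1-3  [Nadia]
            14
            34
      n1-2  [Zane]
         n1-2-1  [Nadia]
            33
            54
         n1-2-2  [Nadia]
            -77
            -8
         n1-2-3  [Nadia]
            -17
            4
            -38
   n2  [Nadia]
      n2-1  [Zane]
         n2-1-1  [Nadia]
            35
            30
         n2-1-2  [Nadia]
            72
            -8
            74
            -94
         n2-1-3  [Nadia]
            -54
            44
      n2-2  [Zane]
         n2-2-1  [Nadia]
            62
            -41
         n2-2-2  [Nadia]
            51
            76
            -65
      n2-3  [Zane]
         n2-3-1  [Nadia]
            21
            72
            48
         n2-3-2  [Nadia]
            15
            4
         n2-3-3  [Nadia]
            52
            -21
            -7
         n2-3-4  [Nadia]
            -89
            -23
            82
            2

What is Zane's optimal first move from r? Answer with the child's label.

n1-1-1 (Nadia): min(-66, -62) = -66
n1-1-2 (Nadia): min(-49, 50, -5, 24) = -49
n1-1-3 (Nadia): min(14, 34) = 14
n1-1 (Zane): max(-66, -49, 14) = 14
n1-2-1 (Nadia): min(33, 54) = 33
n1-2-2 (Nadia): min(-77, -8) = -77
n1-2-3 (Nadia): min(-17, 4, -38) = -38
n1-2 (Zane): max(33, -77, -38) = 33
n1 (Nadia): min(14, 33) = 14
n2-1-1 (Nadia): min(35, 30) = 30
n2-1-2 (Nadia): min(72, -8, 74, -94) = -94
n2-1-3 (Nadia): min(-54, 44) = -54
n2-1 (Zane): max(30, -94, -54) = 30
n2-2-1 (Nadia): min(62, -41) = -41
n2-2-2 (Nadia): min(51, 76, -65) = -65
n2-2 (Zane): max(-41, -65) = -41
n2-3-1 (Nadia): min(21, 72, 48) = 21
n2-3-2 (Nadia): min(15, 4) = 4
n2-3-3 (Nadia): min(52, -21, -7) = -21
n2-3-4 (Nadia): min(-89, -23, 82, 2) = -89
n2-3 (Zane): max(21, 4, -21, -89) = 21
n2 (Nadia): min(30, -41, 21) = -41
r (Zane): max(14, -41) = 14
Zane at r wants the highest of {n1=14, n2=-41}, so chooses n1.

n1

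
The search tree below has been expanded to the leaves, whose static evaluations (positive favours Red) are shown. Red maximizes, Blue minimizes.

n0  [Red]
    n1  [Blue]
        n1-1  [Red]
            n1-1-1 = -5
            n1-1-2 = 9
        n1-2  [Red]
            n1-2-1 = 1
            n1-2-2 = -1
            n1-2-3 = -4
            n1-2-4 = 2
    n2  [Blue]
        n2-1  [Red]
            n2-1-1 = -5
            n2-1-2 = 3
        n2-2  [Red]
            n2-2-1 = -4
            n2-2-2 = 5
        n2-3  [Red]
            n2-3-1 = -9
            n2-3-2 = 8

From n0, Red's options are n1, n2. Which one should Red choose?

n2

n1-1 (Red): max(-5, 9) = 9
n1-2 (Red): max(1, -1, -4, 2) = 2
n1 (Blue): min(9, 2) = 2
n2-1 (Red): max(-5, 3) = 3
n2-2 (Red): max(-4, 5) = 5
n2-3 (Red): max(-9, 8) = 8
n2 (Blue): min(3, 5, 8) = 3
n0 (Red): max(2, 3) = 3
Red at n0 wants the highest of {n1=2, n2=3}, so chooses n2.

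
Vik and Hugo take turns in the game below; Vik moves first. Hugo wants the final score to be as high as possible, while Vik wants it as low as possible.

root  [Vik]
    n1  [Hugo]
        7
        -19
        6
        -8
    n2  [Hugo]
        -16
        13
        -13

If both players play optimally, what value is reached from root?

7

n1 (Hugo): max(7, -19, 6, -8) = 7
n2 (Hugo): max(-16, 13, -13) = 13
root (Vik): min(7, 13) = 7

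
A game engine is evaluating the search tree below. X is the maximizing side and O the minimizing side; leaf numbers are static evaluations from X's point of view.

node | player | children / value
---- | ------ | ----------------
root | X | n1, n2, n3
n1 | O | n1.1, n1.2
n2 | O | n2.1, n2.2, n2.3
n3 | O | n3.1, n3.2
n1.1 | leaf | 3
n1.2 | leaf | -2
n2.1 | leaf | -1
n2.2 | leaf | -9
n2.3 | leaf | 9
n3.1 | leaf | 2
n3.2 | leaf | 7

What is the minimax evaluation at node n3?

n3 (O): min(2, 7) = 2

2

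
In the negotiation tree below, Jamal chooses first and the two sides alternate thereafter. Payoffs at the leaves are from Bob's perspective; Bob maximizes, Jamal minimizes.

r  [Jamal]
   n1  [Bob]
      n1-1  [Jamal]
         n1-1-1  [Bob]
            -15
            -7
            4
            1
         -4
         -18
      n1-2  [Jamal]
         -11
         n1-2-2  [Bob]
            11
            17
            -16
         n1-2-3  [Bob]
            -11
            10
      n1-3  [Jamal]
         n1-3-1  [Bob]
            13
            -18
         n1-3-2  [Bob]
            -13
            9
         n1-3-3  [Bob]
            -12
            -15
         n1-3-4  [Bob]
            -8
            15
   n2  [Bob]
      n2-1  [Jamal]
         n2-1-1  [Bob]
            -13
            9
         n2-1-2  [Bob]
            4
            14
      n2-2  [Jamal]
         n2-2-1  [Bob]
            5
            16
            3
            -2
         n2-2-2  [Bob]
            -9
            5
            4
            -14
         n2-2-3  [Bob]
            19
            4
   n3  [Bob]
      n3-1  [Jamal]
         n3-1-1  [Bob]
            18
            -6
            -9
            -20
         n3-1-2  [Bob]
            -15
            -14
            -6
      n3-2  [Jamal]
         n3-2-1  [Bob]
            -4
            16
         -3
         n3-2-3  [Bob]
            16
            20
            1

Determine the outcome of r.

n1-1-1 (Bob): max(-15, -7, 4, 1) = 4
n1-1 (Jamal): min(4, -4, -18) = -18
n1-2-2 (Bob): max(11, 17, -16) = 17
n1-2-3 (Bob): max(-11, 10) = 10
n1-2 (Jamal): min(-11, 17, 10) = -11
n1-3-1 (Bob): max(13, -18) = 13
n1-3-2 (Bob): max(-13, 9) = 9
n1-3-3 (Bob): max(-12, -15) = -12
n1-3-4 (Bob): max(-8, 15) = 15
n1-3 (Jamal): min(13, 9, -12, 15) = -12
n1 (Bob): max(-18, -11, -12) = -11
n2-1-1 (Bob): max(-13, 9) = 9
n2-1-2 (Bob): max(4, 14) = 14
n2-1 (Jamal): min(9, 14) = 9
n2-2-1 (Bob): max(5, 16, 3, -2) = 16
n2-2-2 (Bob): max(-9, 5, 4, -14) = 5
n2-2-3 (Bob): max(19, 4) = 19
n2-2 (Jamal): min(16, 5, 19) = 5
n2 (Bob): max(9, 5) = 9
n3-1-1 (Bob): max(18, -6, -9, -20) = 18
n3-1-2 (Bob): max(-15, -14, -6) = -6
n3-1 (Jamal): min(18, -6) = -6
n3-2-1 (Bob): max(-4, 16) = 16
n3-2-3 (Bob): max(16, 20, 1) = 20
n3-2 (Jamal): min(16, -3, 20) = -3
n3 (Bob): max(-6, -3) = -3
r (Jamal): min(-11, 9, -3) = -11

-11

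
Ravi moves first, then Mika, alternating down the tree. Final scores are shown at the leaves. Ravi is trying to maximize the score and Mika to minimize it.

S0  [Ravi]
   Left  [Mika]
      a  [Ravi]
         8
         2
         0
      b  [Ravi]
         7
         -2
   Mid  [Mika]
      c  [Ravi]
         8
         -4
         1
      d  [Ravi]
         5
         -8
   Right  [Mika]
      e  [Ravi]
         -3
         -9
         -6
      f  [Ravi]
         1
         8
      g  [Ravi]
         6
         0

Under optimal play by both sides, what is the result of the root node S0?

a (Ravi): max(8, 2, 0) = 8
b (Ravi): max(7, -2) = 7
Left (Mika): min(8, 7) = 7
c (Ravi): max(8, -4, 1) = 8
d (Ravi): max(5, -8) = 5
Mid (Mika): min(8, 5) = 5
e (Ravi): max(-3, -9, -6) = -3
f (Ravi): max(1, 8) = 8
g (Ravi): max(6, 0) = 6
Right (Mika): min(-3, 8, 6) = -3
S0 (Ravi): max(7, 5, -3) = 7

7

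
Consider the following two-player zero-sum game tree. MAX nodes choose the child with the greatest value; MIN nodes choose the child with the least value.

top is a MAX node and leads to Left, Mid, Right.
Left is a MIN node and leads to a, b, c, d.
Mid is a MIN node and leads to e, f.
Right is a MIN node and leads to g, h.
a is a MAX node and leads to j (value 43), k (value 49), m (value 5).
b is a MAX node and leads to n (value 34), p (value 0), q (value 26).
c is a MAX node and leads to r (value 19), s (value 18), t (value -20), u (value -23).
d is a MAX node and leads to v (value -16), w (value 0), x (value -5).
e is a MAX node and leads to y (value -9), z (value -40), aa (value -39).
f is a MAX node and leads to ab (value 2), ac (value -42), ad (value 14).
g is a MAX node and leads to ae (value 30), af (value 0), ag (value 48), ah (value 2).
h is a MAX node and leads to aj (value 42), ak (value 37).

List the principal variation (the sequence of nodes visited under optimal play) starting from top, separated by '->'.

a (MAX): max(43, 49, 5) = 49
b (MAX): max(34, 0, 26) = 34
c (MAX): max(19, 18, -20, -23) = 19
d (MAX): max(-16, 0, -5) = 0
Left (MIN): min(49, 34, 19, 0) = 0
e (MAX): max(-9, -40, -39) = -9
f (MAX): max(2, -42, 14) = 14
Mid (MIN): min(-9, 14) = -9
g (MAX): max(30, 0, 48, 2) = 48
h (MAX): max(42, 37) = 42
Right (MIN): min(48, 42) = 42
top (MAX): max(0, -9, 42) = 42
At top, MAX picks Right (highest: 42).
At Right, MIN picks h (lowest: 42).
At h, MAX picks aj (highest: 42).
Terminal value 42.

top -> Right -> h -> aj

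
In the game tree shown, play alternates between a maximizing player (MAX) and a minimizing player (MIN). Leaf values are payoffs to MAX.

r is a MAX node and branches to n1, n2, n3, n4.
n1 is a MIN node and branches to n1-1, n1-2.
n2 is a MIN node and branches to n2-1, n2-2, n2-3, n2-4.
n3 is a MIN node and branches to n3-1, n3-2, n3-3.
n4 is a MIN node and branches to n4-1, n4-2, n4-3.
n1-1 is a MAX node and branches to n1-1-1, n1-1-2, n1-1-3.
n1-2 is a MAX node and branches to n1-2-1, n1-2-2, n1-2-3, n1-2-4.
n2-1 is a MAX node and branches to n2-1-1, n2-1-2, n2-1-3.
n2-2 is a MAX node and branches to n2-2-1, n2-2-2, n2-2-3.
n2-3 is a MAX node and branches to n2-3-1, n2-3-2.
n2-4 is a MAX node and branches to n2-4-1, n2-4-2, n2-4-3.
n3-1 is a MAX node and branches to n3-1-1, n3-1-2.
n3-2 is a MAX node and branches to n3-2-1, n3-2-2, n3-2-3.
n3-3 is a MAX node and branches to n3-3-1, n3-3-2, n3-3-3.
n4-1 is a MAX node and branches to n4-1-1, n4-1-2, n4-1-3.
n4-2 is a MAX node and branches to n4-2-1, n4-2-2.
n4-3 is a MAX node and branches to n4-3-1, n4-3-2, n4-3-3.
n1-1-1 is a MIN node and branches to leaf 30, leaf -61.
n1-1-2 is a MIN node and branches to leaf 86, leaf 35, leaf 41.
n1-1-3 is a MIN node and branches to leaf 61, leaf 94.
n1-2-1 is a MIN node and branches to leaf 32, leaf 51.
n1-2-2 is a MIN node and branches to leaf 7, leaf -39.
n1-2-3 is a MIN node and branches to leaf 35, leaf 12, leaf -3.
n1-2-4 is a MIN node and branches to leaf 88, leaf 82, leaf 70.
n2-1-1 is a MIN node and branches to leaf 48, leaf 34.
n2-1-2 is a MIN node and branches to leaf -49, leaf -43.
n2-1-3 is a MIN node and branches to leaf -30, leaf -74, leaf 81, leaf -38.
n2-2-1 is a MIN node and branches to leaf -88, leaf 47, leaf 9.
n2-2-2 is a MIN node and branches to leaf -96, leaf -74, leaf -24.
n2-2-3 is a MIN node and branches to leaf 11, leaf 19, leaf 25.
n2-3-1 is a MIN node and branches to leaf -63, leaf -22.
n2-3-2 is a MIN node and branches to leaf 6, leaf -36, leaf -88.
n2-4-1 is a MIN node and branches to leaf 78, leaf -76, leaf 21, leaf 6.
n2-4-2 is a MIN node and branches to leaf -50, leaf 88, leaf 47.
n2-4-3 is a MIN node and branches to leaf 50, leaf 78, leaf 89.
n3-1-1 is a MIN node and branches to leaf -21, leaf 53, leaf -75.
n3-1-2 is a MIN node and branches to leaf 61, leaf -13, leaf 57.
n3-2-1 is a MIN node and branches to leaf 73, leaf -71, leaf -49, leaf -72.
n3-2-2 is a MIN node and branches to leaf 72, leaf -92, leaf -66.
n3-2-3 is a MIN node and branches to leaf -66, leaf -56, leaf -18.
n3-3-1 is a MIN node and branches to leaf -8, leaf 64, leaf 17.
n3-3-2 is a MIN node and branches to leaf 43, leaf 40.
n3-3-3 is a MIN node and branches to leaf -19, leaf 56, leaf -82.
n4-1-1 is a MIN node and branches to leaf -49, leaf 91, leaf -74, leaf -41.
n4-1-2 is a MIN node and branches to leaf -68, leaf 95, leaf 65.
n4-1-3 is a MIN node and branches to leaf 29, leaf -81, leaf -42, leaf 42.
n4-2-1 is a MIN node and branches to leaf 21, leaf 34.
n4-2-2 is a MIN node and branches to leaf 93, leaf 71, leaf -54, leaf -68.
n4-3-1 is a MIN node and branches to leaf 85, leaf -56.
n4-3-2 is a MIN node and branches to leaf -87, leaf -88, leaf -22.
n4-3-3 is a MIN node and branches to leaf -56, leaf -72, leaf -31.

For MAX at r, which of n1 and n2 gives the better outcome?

n1-1-1 (MIN): min(30, -61) = -61
n1-1-2 (MIN): min(86, 35, 41) = 35
n1-1-3 (MIN): min(61, 94) = 61
n1-1 (MAX): max(-61, 35, 61) = 61
n1-2-1 (MIN): min(32, 51) = 32
n1-2-2 (MIN): min(7, -39) = -39
n1-2-3 (MIN): min(35, 12, -3) = -3
n1-2-4 (MIN): min(88, 82, 70) = 70
n1-2 (MAX): max(32, -39, -3, 70) = 70
n1 (MIN): min(61, 70) = 61
n2-1-1 (MIN): min(48, 34) = 34
n2-1-2 (MIN): min(-49, -43) = -49
n2-1-3 (MIN): min(-30, -74, 81, -38) = -74
n2-1 (MAX): max(34, -49, -74) = 34
n2-2-1 (MIN): min(-88, 47, 9) = -88
n2-2-2 (MIN): min(-96, -74, -24) = -96
n2-2-3 (MIN): min(11, 19, 25) = 11
n2-2 (MAX): max(-88, -96, 11) = 11
n2-3-1 (MIN): min(-63, -22) = -63
n2-3-2 (MIN): min(6, -36, -88) = -88
n2-3 (MAX): max(-63, -88) = -63
n2-4-1 (MIN): min(78, -76, 21, 6) = -76
n2-4-2 (MIN): min(-50, 88, 47) = -50
n2-4-3 (MIN): min(50, 78, 89) = 50
n2-4 (MAX): max(-76, -50, 50) = 50
n2 (MIN): min(34, 11, -63, 50) = -63
MAX prefers the higher value; n1=61, n2=-63. n1 is better since 61 > -63.

n1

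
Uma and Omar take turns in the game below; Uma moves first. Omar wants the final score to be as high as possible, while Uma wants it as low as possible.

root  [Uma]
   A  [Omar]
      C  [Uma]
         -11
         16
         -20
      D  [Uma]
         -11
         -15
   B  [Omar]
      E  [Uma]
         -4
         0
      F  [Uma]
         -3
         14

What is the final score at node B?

E (Uma): min(-4, 0) = -4
F (Uma): min(-3, 14) = -3
B (Omar): max(-4, -3) = -3

-3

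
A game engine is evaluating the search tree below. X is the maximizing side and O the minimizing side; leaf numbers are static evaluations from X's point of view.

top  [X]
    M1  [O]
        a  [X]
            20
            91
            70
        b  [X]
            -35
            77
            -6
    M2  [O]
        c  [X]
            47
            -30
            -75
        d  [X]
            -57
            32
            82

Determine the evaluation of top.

a (X): max(20, 91, 70) = 91
b (X): max(-35, 77, -6) = 77
M1 (O): min(91, 77) = 77
c (X): max(47, -30, -75) = 47
d (X): max(-57, 32, 82) = 82
M2 (O): min(47, 82) = 47
top (X): max(77, 47) = 77

77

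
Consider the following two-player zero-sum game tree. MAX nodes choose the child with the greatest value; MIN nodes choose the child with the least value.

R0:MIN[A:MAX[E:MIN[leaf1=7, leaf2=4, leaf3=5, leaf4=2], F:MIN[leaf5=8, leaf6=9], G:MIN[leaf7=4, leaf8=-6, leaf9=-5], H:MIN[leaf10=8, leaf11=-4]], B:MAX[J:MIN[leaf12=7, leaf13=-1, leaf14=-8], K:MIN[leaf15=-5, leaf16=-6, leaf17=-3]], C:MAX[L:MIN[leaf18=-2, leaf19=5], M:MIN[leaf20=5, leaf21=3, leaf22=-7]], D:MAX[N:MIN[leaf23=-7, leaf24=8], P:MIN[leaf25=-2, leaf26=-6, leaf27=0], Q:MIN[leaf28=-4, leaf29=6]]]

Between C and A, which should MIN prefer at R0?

C

L (MIN): min(-2, 5) = -2
M (MIN): min(5, 3, -7) = -7
C (MAX): max(-2, -7) = -2
E (MIN): min(7, 4, 5, 2) = 2
F (MIN): min(8, 9) = 8
G (MIN): min(4, -6, -5) = -6
H (MIN): min(8, -4) = -4
A (MAX): max(2, 8, -6, -4) = 8
MIN prefers the lower value; C=-2, A=8. C is better since -2 < 8.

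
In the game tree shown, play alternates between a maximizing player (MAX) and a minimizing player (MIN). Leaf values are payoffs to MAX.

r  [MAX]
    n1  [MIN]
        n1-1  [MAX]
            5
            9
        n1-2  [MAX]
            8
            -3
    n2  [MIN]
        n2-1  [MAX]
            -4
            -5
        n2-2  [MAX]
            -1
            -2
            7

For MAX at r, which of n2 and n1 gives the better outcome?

n2-1 (MAX): max(-4, -5) = -4
n2-2 (MAX): max(-1, -2, 7) = 7
n2 (MIN): min(-4, 7) = -4
n1-1 (MAX): max(5, 9) = 9
n1-2 (MAX): max(8, -3) = 8
n1 (MIN): min(9, 8) = 8
MAX prefers the higher value; n2=-4, n1=8. n1 is better since 8 > -4.

n1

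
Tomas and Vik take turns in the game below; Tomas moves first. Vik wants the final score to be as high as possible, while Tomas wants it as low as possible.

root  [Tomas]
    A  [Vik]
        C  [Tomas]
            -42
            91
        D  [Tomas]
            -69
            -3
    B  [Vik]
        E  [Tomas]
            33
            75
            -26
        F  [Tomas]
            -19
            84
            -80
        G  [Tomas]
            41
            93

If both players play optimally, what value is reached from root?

C (Tomas): min(-42, 91) = -42
D (Tomas): min(-69, -3) = -69
A (Vik): max(-42, -69) = -42
E (Tomas): min(33, 75, -26) = -26
F (Tomas): min(-19, 84, -80) = -80
G (Tomas): min(41, 93) = 41
B (Vik): max(-26, -80, 41) = 41
root (Tomas): min(-42, 41) = -42

-42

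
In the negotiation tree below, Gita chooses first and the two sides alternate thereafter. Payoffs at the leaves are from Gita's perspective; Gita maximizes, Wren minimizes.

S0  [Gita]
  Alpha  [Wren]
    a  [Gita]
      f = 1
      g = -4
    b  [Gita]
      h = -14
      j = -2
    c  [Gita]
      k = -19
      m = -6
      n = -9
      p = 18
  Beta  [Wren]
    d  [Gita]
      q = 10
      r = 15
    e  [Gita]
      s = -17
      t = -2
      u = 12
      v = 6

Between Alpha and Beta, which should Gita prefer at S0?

Beta

a (Gita): max(1, -4) = 1
b (Gita): max(-14, -2) = -2
c (Gita): max(-19, -6, -9, 18) = 18
Alpha (Wren): min(1, -2, 18) = -2
d (Gita): max(10, 15) = 15
e (Gita): max(-17, -2, 12, 6) = 12
Beta (Wren): min(15, 12) = 12
Gita prefers the higher value; Alpha=-2, Beta=12. Beta is better since 12 > -2.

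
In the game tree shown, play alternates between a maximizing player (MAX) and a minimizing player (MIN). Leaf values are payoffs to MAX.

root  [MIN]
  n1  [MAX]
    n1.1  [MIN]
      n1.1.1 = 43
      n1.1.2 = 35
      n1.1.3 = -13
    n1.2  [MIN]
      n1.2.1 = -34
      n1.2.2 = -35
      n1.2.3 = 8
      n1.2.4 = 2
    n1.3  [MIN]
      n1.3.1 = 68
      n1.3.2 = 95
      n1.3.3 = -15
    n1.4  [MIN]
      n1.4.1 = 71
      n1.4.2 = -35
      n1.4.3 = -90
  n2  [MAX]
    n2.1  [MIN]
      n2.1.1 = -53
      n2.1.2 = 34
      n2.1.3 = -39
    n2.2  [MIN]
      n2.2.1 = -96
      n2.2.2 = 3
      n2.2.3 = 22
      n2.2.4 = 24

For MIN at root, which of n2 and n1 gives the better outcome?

n2

n2.1 (MIN): min(-53, 34, -39) = -53
n2.2 (MIN): min(-96, 3, 22, 24) = -96
n2 (MAX): max(-53, -96) = -53
n1.1 (MIN): min(43, 35, -13) = -13
n1.2 (MIN): min(-34, -35, 8, 2) = -35
n1.3 (MIN): min(68, 95, -15) = -15
n1.4 (MIN): min(71, -35, -90) = -90
n1 (MAX): max(-13, -35, -15, -90) = -13
MIN prefers the lower value; n2=-53, n1=-13. n2 is better since -53 < -13.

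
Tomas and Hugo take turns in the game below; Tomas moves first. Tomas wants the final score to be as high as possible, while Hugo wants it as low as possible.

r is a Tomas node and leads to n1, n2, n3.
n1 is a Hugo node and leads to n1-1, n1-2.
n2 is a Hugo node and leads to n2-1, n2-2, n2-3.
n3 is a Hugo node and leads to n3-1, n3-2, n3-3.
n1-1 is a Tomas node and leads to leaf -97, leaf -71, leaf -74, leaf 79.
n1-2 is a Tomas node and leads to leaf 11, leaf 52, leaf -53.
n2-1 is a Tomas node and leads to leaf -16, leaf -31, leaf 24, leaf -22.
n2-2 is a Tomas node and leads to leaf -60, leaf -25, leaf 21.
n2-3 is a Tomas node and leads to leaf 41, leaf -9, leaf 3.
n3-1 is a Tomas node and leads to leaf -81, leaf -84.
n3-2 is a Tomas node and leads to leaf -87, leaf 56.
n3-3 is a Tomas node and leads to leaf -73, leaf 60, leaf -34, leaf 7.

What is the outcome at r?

n1-1 (Tomas): max(-97, -71, -74, 79) = 79
n1-2 (Tomas): max(11, 52, -53) = 52
n1 (Hugo): min(79, 52) = 52
n2-1 (Tomas): max(-16, -31, 24, -22) = 24
n2-2 (Tomas): max(-60, -25, 21) = 21
n2-3 (Tomas): max(41, -9, 3) = 41
n2 (Hugo): min(24, 21, 41) = 21
n3-1 (Tomas): max(-81, -84) = -81
n3-2 (Tomas): max(-87, 56) = 56
n3-3 (Tomas): max(-73, 60, -34, 7) = 60
n3 (Hugo): min(-81, 56, 60) = -81
r (Tomas): max(52, 21, -81) = 52

52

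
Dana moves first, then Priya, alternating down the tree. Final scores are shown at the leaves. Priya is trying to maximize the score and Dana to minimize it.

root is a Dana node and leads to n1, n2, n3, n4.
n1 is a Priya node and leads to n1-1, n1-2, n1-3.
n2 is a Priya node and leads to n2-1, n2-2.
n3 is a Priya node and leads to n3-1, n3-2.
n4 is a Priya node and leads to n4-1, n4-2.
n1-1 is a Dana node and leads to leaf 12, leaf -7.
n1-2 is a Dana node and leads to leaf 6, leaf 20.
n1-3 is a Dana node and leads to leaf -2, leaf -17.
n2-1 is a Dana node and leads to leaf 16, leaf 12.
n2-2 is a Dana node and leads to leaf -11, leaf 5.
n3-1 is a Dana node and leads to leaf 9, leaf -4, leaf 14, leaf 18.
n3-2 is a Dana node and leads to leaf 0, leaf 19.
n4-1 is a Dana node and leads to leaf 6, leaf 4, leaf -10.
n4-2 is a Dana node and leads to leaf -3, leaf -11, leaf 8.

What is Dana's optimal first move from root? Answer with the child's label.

n4

n1-1 (Dana): min(12, -7) = -7
n1-2 (Dana): min(6, 20) = 6
n1-3 (Dana): min(-2, -17) = -17
n1 (Priya): max(-7, 6, -17) = 6
n2-1 (Dana): min(16, 12) = 12
n2-2 (Dana): min(-11, 5) = -11
n2 (Priya): max(12, -11) = 12
n3-1 (Dana): min(9, -4, 14, 18) = -4
n3-2 (Dana): min(0, 19) = 0
n3 (Priya): max(-4, 0) = 0
n4-1 (Dana): min(6, 4, -10) = -10
n4-2 (Dana): min(-3, -11, 8) = -11
n4 (Priya): max(-10, -11) = -10
root (Dana): min(6, 12, 0, -10) = -10
Dana at root wants the lowest of {n1=6, n2=12, n3=0, n4=-10}, so chooses n4.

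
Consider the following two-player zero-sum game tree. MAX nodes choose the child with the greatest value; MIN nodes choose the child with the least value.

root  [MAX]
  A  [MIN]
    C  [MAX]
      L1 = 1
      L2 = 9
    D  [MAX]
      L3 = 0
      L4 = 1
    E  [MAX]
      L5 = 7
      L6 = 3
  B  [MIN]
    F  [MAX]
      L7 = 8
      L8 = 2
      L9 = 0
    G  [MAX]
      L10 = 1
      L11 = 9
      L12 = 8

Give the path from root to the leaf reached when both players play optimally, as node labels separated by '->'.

C (MAX): max(1, 9) = 9
D (MAX): max(0, 1) = 1
E (MAX): max(7, 3) = 7
A (MIN): min(9, 1, 7) = 1
F (MAX): max(8, 2, 0) = 8
G (MAX): max(1, 9, 8) = 9
B (MIN): min(8, 9) = 8
root (MAX): max(1, 8) = 8
At root, MAX picks B (highest: 8).
At B, MIN picks F (lowest: 8).
At F, MAX picks L7 (highest: 8).
Terminal value 8.

root -> B -> F -> L7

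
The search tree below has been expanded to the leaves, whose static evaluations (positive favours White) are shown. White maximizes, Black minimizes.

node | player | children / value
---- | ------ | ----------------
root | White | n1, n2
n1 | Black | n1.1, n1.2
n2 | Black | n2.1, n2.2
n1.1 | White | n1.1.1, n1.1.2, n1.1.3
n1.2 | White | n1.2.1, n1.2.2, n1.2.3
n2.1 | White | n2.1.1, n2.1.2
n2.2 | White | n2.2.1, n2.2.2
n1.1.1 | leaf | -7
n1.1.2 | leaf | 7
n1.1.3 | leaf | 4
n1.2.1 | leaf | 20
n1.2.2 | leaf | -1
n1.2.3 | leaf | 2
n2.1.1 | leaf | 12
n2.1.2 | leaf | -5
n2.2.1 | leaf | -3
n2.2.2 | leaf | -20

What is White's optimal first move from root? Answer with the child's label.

n1.1 (White): max(-7, 7, 4) = 7
n1.2 (White): max(20, -1, 2) = 20
n1 (Black): min(7, 20) = 7
n2.1 (White): max(12, -5) = 12
n2.2 (White): max(-3, -20) = -3
n2 (Black): min(12, -3) = -3
root (White): max(7, -3) = 7
White at root wants the highest of {n1=7, n2=-3}, so chooses n1.

n1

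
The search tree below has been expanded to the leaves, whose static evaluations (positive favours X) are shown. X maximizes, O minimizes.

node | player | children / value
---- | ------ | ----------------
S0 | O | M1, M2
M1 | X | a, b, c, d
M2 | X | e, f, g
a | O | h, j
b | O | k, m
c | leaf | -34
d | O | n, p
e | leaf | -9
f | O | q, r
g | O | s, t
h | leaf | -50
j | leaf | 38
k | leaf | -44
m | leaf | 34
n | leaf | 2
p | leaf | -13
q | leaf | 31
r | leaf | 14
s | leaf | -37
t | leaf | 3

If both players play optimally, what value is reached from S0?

a (O): min(-50, 38) = -50
b (O): min(-44, 34) = -44
d (O): min(2, -13) = -13
M1 (X): max(-50, -44, -34, -13) = -13
f (O): min(31, 14) = 14
g (O): min(-37, 3) = -37
M2 (X): max(-9, 14, -37) = 14
S0 (O): min(-13, 14) = -13

-13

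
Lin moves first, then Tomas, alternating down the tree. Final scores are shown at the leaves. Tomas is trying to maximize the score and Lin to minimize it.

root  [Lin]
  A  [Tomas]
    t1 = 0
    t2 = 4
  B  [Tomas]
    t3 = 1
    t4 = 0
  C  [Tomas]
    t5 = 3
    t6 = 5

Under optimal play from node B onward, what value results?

B (Tomas): max(1, 0) = 1

1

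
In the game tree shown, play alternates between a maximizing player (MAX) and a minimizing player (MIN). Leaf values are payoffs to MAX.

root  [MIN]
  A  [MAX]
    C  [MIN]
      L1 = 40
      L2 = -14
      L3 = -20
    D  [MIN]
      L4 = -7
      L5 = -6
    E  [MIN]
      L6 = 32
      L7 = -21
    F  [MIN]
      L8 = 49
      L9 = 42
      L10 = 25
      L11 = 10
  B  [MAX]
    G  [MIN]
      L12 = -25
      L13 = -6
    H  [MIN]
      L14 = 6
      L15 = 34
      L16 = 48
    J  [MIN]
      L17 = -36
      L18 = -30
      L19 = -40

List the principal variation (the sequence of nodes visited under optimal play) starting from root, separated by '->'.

C (MIN): min(40, -14, -20) = -20
D (MIN): min(-7, -6) = -7
E (MIN): min(32, -21) = -21
F (MIN): min(49, 42, 25, 10) = 10
A (MAX): max(-20, -7, -21, 10) = 10
G (MIN): min(-25, -6) = -25
H (MIN): min(6, 34, 48) = 6
J (MIN): min(-36, -30, -40) = -40
B (MAX): max(-25, 6, -40) = 6
root (MIN): min(10, 6) = 6
At root, MIN picks B (lowest: 6).
At B, MAX picks H (highest: 6).
At H, MIN picks L14 (lowest: 6).
Terminal value 6.

root -> B -> H -> L14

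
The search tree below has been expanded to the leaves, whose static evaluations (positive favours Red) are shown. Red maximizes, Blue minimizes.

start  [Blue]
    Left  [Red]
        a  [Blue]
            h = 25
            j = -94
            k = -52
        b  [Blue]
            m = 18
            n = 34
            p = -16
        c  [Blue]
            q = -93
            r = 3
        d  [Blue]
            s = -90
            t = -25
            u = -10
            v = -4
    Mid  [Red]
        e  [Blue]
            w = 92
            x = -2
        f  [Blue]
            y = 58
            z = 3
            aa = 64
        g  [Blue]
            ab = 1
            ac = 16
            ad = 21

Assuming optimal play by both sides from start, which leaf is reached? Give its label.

p

a (Blue): min(25, -94, -52) = -94
b (Blue): min(18, 34, -16) = -16
c (Blue): min(-93, 3) = -93
d (Blue): min(-90, -25, -10, -4) = -90
Left (Red): max(-94, -16, -93, -90) = -16
e (Blue): min(92, -2) = -2
f (Blue): min(58, 3, 64) = 3
g (Blue): min(1, 16, 21) = 1
Mid (Red): max(-2, 3, 1) = 3
start (Blue): min(-16, 3) = -16
At start, Blue picks Left (lowest: -16).
At Left, Red picks b (highest: -16).
At b, Blue picks p (lowest: -16).
Terminal value -16.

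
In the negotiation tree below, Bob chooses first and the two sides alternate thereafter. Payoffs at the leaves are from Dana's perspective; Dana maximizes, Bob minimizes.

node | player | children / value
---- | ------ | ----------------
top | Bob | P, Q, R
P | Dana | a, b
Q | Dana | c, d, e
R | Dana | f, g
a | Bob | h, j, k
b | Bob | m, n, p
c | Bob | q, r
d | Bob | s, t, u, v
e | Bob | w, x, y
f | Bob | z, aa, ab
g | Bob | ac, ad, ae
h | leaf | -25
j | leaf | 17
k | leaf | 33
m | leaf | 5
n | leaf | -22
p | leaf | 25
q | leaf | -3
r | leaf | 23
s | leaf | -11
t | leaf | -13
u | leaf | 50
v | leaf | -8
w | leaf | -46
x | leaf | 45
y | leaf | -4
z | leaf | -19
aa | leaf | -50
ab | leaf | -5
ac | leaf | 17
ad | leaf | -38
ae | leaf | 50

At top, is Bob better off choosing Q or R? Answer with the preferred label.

c (Bob): min(-3, 23) = -3
d (Bob): min(-11, -13, 50, -8) = -13
e (Bob): min(-46, 45, -4) = -46
Q (Dana): max(-3, -13, -46) = -3
f (Bob): min(-19, -50, -5) = -50
g (Bob): min(17, -38, 50) = -38
R (Dana): max(-50, -38) = -38
Bob prefers the lower value; Q=-3, R=-38. R is better since -38 < -3.

R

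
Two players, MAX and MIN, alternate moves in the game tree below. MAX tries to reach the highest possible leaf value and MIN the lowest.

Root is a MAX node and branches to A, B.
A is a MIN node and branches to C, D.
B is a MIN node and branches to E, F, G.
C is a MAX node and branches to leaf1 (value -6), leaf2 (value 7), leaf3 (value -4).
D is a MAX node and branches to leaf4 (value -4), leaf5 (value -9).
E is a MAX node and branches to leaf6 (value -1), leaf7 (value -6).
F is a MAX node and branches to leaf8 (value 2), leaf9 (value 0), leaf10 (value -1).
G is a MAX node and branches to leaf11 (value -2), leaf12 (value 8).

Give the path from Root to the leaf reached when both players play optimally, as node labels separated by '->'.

Root -> B -> E -> leaf6

C (MAX): max(-6, 7, -4) = 7
D (MAX): max(-4, -9) = -4
A (MIN): min(7, -4) = -4
E (MAX): max(-1, -6) = -1
F (MAX): max(2, 0, -1) = 2
G (MAX): max(-2, 8) = 8
B (MIN): min(-1, 2, 8) = -1
Root (MAX): max(-4, -1) = -1
At Root, MAX picks B (highest: -1).
At B, MIN picks E (lowest: -1).
At E, MAX picks leaf6 (highest: -1).
Terminal value -1.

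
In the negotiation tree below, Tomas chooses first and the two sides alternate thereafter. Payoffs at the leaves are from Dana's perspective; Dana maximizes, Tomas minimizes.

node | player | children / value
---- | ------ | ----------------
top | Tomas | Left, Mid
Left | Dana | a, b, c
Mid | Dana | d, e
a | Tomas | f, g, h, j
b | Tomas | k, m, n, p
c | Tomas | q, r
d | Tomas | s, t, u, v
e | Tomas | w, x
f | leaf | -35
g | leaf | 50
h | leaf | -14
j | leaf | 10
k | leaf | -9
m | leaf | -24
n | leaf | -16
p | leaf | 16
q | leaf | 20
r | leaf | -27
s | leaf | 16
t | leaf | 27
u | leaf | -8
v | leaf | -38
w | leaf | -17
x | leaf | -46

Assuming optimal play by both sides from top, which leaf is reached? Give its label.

v

a (Tomas): min(-35, 50, -14, 10) = -35
b (Tomas): min(-9, -24, -16, 16) = -24
c (Tomas): min(20, -27) = -27
Left (Dana): max(-35, -24, -27) = -24
d (Tomas): min(16, 27, -8, -38) = -38
e (Tomas): min(-17, -46) = -46
Mid (Dana): max(-38, -46) = -38
top (Tomas): min(-24, -38) = -38
At top, Tomas picks Mid (lowest: -38).
At Mid, Dana picks d (highest: -38).
At d, Tomas picks v (lowest: -38).
Terminal value -38.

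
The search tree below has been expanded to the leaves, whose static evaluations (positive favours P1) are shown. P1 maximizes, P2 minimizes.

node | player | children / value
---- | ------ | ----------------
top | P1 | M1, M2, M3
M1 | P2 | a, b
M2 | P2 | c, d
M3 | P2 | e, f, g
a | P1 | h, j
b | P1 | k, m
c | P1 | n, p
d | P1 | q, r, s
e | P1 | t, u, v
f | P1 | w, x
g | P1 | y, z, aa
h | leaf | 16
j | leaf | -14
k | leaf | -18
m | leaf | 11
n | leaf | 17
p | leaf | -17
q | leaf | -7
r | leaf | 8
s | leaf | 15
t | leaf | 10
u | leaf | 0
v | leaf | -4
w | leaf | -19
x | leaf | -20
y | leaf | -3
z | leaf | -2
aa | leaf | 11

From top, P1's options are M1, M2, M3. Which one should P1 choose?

a (P1): max(16, -14) = 16
b (P1): max(-18, 11) = 11
M1 (P2): min(16, 11) = 11
c (P1): max(17, -17) = 17
d (P1): max(-7, 8, 15) = 15
M2 (P2): min(17, 15) = 15
e (P1): max(10, 0, -4) = 10
f (P1): max(-19, -20) = -19
g (P1): max(-3, -2, 11) = 11
M3 (P2): min(10, -19, 11) = -19
top (P1): max(11, 15, -19) = 15
P1 at top wants the highest of {M1=11, M2=15, M3=-19}, so chooses M2.

M2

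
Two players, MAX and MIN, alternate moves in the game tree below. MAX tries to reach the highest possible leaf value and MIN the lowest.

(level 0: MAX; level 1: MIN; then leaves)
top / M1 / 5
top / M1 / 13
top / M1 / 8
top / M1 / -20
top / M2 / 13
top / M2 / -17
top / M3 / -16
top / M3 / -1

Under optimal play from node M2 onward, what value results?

-17

M2 (MIN): min(13, -17) = -17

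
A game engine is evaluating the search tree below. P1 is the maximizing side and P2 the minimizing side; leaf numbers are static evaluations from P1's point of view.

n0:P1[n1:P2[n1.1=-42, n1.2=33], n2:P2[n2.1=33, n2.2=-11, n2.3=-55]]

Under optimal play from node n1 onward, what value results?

-42

n1 (P2): min(-42, 33) = -42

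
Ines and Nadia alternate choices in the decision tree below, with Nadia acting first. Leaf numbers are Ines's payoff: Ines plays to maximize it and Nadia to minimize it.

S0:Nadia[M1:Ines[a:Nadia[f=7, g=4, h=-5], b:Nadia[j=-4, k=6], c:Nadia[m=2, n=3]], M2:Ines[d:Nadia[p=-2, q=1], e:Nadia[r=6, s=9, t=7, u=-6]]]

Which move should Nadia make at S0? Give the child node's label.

a (Nadia): min(7, 4, -5) = -5
b (Nadia): min(-4, 6) = -4
c (Nadia): min(2, 3) = 2
M1 (Ines): max(-5, -4, 2) = 2
d (Nadia): min(-2, 1) = -2
e (Nadia): min(6, 9, 7, -6) = -6
M2 (Ines): max(-2, -6) = -2
S0 (Nadia): min(2, -2) = -2
Nadia at S0 wants the lowest of {M1=2, M2=-2}, so chooses M2.

M2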